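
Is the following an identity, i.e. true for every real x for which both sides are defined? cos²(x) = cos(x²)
No, this is NOT an identity.

Claim: cos²(x) = cos(x²).
Test a specific point where both sides are defined: x = -π/4.
LHS = cos²(x) ≈ 0.5000
RHS = cos(x²) ≈ 0.8157
Since 0.5000 ≠ 0.8157, the equation fails at this point, so it cannot hold for every real x for which both sides are defined.
cos²(x) means (cos x)², squaring the output; cos(x²) squares the input. These are different functions.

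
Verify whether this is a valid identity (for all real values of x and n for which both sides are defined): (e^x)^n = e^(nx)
Claim: (e^x)^n = e^(nx).
Reasoning: e^x is a positive real number, and for a positive base B and real exponent n, B^n = e^(n·ln B). With B = e^x, ln B = x, so (e^x)^n = e^(n·x).
So the two sides agree for all real values of x and n for which both sides are defined.

Conclusion: Yes, this is an identity.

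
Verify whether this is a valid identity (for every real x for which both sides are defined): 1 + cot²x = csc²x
Yes, this is an identity.

Claim: 1 + cot²x = csc²x.
Reasoning: Start from sin²x + cos²x = 1 and divide every term by sin²x (allowed wherever cot x and csc x are defined): 1 + cot²x = 1/sin²x = csc²x.
So the two sides agree for every real x for which both sides are defined.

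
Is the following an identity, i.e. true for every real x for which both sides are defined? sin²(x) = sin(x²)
No, this is NOT an identity.

Claim: sin²(x) = sin(x²).
Test a specific point where both sides are defined: x = -π/4.
LHS = sin²(x) ≈ 0.5000
RHS = sin(x²) ≈ 0.5785
Since 0.5000 ≠ 0.5785, the equation fails at this point, so it cannot hold for every real x for which both sides are defined.
sin²(x) means (sin x)², squaring the output; sin(x²) squares the input. These are different functions.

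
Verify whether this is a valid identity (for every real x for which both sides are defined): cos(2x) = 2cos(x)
Claim: cos(2x) = 2cos(x).
Test a specific point where both sides are defined: x = -π/3.
LHS = cos(2x) ≈ -0.5000
RHS = 2cos(x) ≈ 1.0000
Since -0.5000 ≠ 1.0000, the equation fails at this point, so it cannot hold for every real x for which both sides are defined.
The correct double-angle formula is cos(2x) = cos²x - sin²x.

Conclusion: No, this is NOT an identity.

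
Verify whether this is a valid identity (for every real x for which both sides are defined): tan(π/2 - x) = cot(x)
Claim: tan(π/2 - x) = cot(x).
Reasoning: tan(π/2 - x) = sin(π/2 - x)/cos(π/2 - x) = cos(x)/sin(x) = cot(x), using the cofunction identities sin(π/2 - x) = cos(x) and cos(π/2 - x) = sin(x).
So the two sides agree for every real x for which both sides are defined.

Conclusion: Yes, this is an identity.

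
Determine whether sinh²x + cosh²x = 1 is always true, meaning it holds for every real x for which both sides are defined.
Claim: sinh²x + cosh²x = 1.
Test a specific point where both sides are defined: x = 3/2.
LHS = sinh²x + cosh²x ≈ 10.0677
RHS = 1 ≈ 1.0000
Since 10.0677 ≠ 1.0000, the equation fails at this point, so it cannot hold for every real x for which both sides are defined.
The correct hyperbolic identity is cosh²x - sinh²x = 1 (a difference); the sum sinh²x + cosh²x equals cosh(2x).

Conclusion: No, this is NOT an identity.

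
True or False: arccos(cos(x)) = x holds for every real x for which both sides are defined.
False.

Claim: arccos(cos(x)) = x.
Test a specific point where both sides are defined: x = -π/2.
LHS = arccos(cos(x)) ≈ 1.5708
RHS = x ≈ -1.5708
Since 1.5708 ≠ -1.5708, the equation fails at this point, so it cannot hold for every real x for which both sides are defined.
arccos only returns values in [0, π], so arccos(cos(x)) = x holds only for x in that interval, not for all real x.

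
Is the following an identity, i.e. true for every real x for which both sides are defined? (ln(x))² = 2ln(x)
No, this is NOT an identity.

Claim: (ln(x))² = 2ln(x).
Test a specific point where both sides are defined: x = 3.
LHS = (ln(x))² ≈ 1.2069
RHS = 2ln(x) ≈ 2.1972
Since 1.2069 ≠ 2.1972, the equation fails at this point, so it cannot hold for every real x for which both sides are defined.
2ln(x) equals ln(x²), which is not the same as (ln x)².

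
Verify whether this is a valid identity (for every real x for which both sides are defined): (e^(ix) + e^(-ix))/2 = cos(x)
Claim: (e^(ix) + e^(-ix))/2 = cos(x).
Reasoning: By Euler's formula e^(ix) = cos(x) + i·sin(x) and e^(-ix) = cos(x) - i·sin(x). Adding cancels the sine terms: e^(ix) + e^(-ix) = 2cos(x); divide by 2.
So the two sides agree for every real x for which both sides are defined.

Conclusion: Yes, this is an identity.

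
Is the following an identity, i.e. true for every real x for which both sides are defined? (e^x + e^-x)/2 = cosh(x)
Claim: (e^x + e^-x)/2 = cosh(x).
Reasoning: This is exactly the definition of the hyperbolic cosine: cosh(x) := (e^x + e^-x)/2.
So the two sides agree for every real x for which both sides are defined.

Conclusion: Yes, this is an identity.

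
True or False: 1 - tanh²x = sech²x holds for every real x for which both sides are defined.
True.

Claim: 1 - tanh²x = sech²x.
Reasoning: Divide cosh²x - sinh²x = 1 through by cosh²x (never zero): 1 - tanh²x = 1/cosh²x = sech²x.
So the two sides agree for every real x for which both sides are defined.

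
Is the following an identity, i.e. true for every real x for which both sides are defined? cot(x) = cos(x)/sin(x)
Yes, this is an identity.

Claim: cot(x) = cos(x)/sin(x).
Reasoning: cot(x) is defined as 1/tan(x) = 1/(sin(x)/cos(x)) = cos(x)/sin(x), wherever sin(x) ≠ 0.
So the two sides agree for every real x for which both sides are defined.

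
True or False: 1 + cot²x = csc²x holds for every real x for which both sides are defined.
Claim: 1 + cot²x = csc²x.
Reasoning: Start from sin²x + cos²x = 1 and divide every term by sin²x (allowed wherever cot x and csc x are defined): 1 + cot²x = 1/sin²x = csc²x.
So the two sides agree for every real x for which both sides are defined.

Conclusion: True.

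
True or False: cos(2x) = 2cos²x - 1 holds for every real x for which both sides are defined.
True.

Claim: cos(2x) = 2cos²x - 1.
Reasoning: cos(2x) = cos²x - sin²x. Replace sin²x by 1 - cos²x: cos²x - (1 - cos²x) = 2cos²x - 1.
So the two sides agree for every real x for which both sides are defined.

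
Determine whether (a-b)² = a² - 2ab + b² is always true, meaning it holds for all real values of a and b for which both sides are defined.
Claim: (a-b)² = a² - 2ab + b².
Reasoning: Expand: (a-b)² = (a-b)(a-b) = a·a - a·b - b·a + b·b = a² - 2ab + b².
So the two sides agree for all real values of a and b for which both sides are defined.

Conclusion: Yes, this is an identity.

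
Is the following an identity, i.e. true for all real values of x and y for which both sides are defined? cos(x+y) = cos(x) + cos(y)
Claim: cos(x+y) = cos(x) + cos(y).
Test a specific point where both sides are defined: x = π/6, y = π/3.
LHS = cos(x+y) ≈ 0.0000
RHS = cos(x) + cos(y) ≈ 1.3660
Since 0.0000 ≠ 1.3660, the equation fails at this point, so it cannot hold for all real values of x and y for which both sides are defined.
The correct expansion is cos(x+y) = cos(x)cos(y) - sin(x)sin(y); cosine is not additive.

Conclusion: No, this is NOT an identity.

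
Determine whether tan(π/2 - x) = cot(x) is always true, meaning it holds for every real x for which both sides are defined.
Yes, this is an identity.

Claim: tan(π/2 - x) = cot(x).
Reasoning: tan(π/2 - x) = sin(π/2 - x)/cos(π/2 - x) = cos(x)/sin(x) = cot(x), using the cofunction identities sin(π/2 - x) = cos(x) and cos(π/2 - x) = sin(x).
So the two sides agree for every real x for which both sides are defined.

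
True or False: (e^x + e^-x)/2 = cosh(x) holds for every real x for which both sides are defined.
Claim: (e^x + e^-x)/2 = cosh(x).
Reasoning: This is exactly the definition of the hyperbolic cosine: cosh(x) := (e^x + e^-x)/2.
So the two sides agree for every real x for which both sides are defined.

Conclusion: True.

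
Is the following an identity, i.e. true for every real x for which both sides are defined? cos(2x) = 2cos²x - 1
Yes, this is an identity.

Claim: cos(2x) = 2cos²x - 1.
Reasoning: cos(2x) = cos²x - sin²x. Replace sin²x by 1 - cos²x: cos²x - (1 - cos²x) = 2cos²x - 1.
So the two sides agree for every real x for which both sides are defined.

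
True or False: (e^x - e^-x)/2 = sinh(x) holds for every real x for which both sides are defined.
True.

Claim: (e^x - e^-x)/2 = sinh(x).
Reasoning: This is exactly the definition of the hyperbolic sine: sinh(x) := (e^x - e^-x)/2.
So the two sides agree for every real x for which both sides are defined.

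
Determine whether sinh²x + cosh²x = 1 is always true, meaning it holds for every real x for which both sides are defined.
Claim: sinh²x + cosh²x = 1.
Test a specific point where both sides are defined: x = 2.
LHS = sinh²x + cosh²x ≈ 27.3082
RHS = 1 ≈ 1.0000
Since 27.3082 ≠ 1.0000, the equation fails at this point, so it cannot hold for every real x for which both sides are defined.
The correct hyperbolic identity is cosh²x - sinh²x = 1 (a difference); the sum sinh²x + cosh²x equals cosh(2x).

Conclusion: No, this is NOT an identity.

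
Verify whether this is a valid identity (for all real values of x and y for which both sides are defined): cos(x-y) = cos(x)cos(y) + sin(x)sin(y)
Yes, this is an identity.

Claim: cos(x-y) = cos(x)cos(y) + sin(x)sin(y).
Reasoning: Replace y by -y in cos(x+y) = cos(x)cos(y) - sin(x)sin(y) and use cos(-y) = cos(y), sin(-y) = -sin(y): cos(x-y) = cos(x)cos(y) + sin(x)sin(y).
So the two sides agree for all real values of x and y for which both sides are defined.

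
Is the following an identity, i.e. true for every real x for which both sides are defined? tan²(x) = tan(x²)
No, this is NOT an identity.

Claim: tan²(x) = tan(x²).
Test a specific point where both sides are defined: x = -π/4.
LHS = tan²(x) ≈ 1.0000
RHS = tan(x²) ≈ 0.7092
Since 1.0000 ≠ 0.7092, the equation fails at this point, so it cannot hold for every real x for which both sides are defined.
tan²(x) means (tan x)², squaring the output; tan(x²) squares the input. These are different functions.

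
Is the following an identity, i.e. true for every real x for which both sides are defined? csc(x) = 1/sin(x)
Claim: csc(x) = 1/sin(x).
Reasoning: csc(x) is by definition the reciprocal of sin(x), wherever sin(x) ≠ 0.
So the two sides agree for every real x for which both sides are defined.

Conclusion: Yes, this is an identity.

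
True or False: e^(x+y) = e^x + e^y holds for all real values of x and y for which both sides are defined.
Claim: e^(x+y) = e^x + e^y.
Test a specific point where both sides are defined: x = 4, y = 1/2.
LHS = e^(x+y) ≈ 90.0171
RHS = e^x + e^y ≈ 56.2469
Since 90.0171 ≠ 56.2469, the equation fails at this point, so it cannot hold for all real values of x and y for which both sides are defined.
The correct rule is e^(x+y) = e^x · e^y (a product, not a sum).

Conclusion: False.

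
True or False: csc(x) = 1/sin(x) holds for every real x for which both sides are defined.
Claim: csc(x) = 1/sin(x).
Reasoning: csc(x) is by definition the reciprocal of sin(x), wherever sin(x) ≠ 0.
So the two sides agree for every real x for which both sides are defined.

Conclusion: True.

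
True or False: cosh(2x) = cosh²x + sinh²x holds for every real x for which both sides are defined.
Claim: cosh(2x) = cosh²x + sinh²x.
Reasoning: cosh²x = (e^(2x) + 2 + e^(-2x))/4 and sinh²x = (e^(2x) - 2 + e^(-2x))/4. Adding gives (2e^(2x) + 2e^(-2x))/4 = (e^(2x) + e^(-2x))/2 = cosh(2x).
So the two sides agree for every real x for which both sides are defined.

Conclusion: True.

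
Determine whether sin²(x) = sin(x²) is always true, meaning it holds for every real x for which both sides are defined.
Claim: sin²(x) = sin(x²).
Test a specific point where both sides are defined: x = π.
LHS = sin²(x) ≈ 0.0000
RHS = sin(x²) ≈ -0.4303
Since 0.0000 ≠ -0.4303, the equation fails at this point, so it cannot hold for every real x for which both sides are defined.
sin²(x) means (sin x)², squaring the output; sin(x²) squares the input. These are different functions.

Conclusion: No, this is NOT an identity.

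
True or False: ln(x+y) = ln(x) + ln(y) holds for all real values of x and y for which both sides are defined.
False.

Claim: ln(x+y) = ln(x) + ln(y).
Test a specific point where both sides are defined: x = 5, y = 3.
LHS = ln(x+y) ≈ 2.0794
RHS = ln(x) + ln(y) ≈ 2.7081
Since 2.0794 ≠ 2.7081, the equation fails at this point, so it cannot hold for all real values of x and y for which both sides are defined.
ln(x) + ln(y) = ln(xy), not ln(x+y).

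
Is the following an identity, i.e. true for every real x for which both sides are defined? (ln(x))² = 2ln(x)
Claim: (ln(x))² = 2ln(x).
Test a specific point where both sides are defined: x = 3/2.
LHS = (ln(x))² ≈ 0.1644
RHS = 2ln(x) ≈ 0.8109
Since 0.1644 ≠ 0.8109, the equation fails at this point, so it cannot hold for every real x for which both sides are defined.
2ln(x) equals ln(x²), which is not the same as (ln x)².

Conclusion: No, this is NOT an identity.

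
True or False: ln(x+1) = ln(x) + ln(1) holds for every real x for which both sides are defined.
False.

Claim: ln(x+1) = ln(x) + ln(1).
Test a specific point where both sides are defined: x = 3.
LHS = ln(x+1) ≈ 1.3863
RHS = ln(x) + ln(1) ≈ 1.0986
Since 1.3863 ≠ 1.0986, the equation fails at this point, so it cannot hold for every real x for which both sides are defined.
ln(1) = 0, so the right side is just ln(x), which differs from ln(x+1).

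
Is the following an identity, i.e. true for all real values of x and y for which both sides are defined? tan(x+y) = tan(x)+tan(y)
Claim: tan(x+y) = tan(x)+tan(y).
Test a specific point where both sides are defined: x = 2π/3, y = π/4.
LHS = tan(x+y) ≈ -0.2679
RHS = tan(x)+tan(y) ≈ -0.7321
Since -0.2679 ≠ -0.7321, the equation fails at this point, so it cannot hold for all real values of x and y for which both sides are defined.
The correct formula is tan(x+y) = (tan(x) + tan(y))/(1 - tan(x)tan(y)).

Conclusion: No, this is NOT an identity.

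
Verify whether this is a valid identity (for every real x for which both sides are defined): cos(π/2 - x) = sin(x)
Claim: cos(π/2 - x) = sin(x).
Reasoning: Use cos(u - v) = cos(u)cos(v) + sin(u)sin(v) with u = π/2, v = x: cos(π/2)cos(x) + sin(π/2)sin(x) = 0·cos(x) + 1·sin(x) = sin(x).
So the two sides agree for every real x for which both sides are defined.

Conclusion: Yes, this is an identity.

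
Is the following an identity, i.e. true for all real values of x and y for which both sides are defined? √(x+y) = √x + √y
No, this is NOT an identity.

Claim: √(x+y) = √x + √y.
Test a specific point where both sides are defined: x = 3, y = 1/2.
LHS = √(x+y) ≈ 1.8708
RHS = √x + √y ≈ 2.4392
Since 1.8708 ≠ 2.4392, the equation fails at this point, so it cannot hold for all real values of x and y for which both sides are defined.
Squaring the right side gives x + 2√(xy) + y, not x + y.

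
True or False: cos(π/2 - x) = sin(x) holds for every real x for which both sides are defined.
True.

Claim: cos(π/2 - x) = sin(x).
Reasoning: Use cos(u - v) = cos(u)cos(v) + sin(u)sin(v) with u = π/2, v = x: cos(π/2)cos(x) + sin(π/2)sin(x) = 0·cos(x) + 1·sin(x) = sin(x).
So the two sides agree for every real x for which both sides are defined.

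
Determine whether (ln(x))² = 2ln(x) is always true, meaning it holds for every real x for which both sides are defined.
Claim: (ln(x))² = 2ln(x).
Test a specific point where both sides are defined: x = 5.
LHS = (ln(x))² ≈ 2.5903
RHS = 2ln(x) ≈ 3.2189
Since 2.5903 ≠ 3.2189, the equation fails at this point, so it cannot hold for every real x for which both sides are defined.
2ln(x) equals ln(x²), which is not the same as (ln x)².

Conclusion: No, this is NOT an identity.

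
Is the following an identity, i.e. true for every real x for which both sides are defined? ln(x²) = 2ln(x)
Claim: ln(x²) = 2ln(x).
Reasoning: The right side requires x > 0. For x > 0, x² = (e^(ln x))² = e^(2ln x), so ln(x²) = 2ln(x). (For x < 0 the right side is undefined, so those values are outside the claim.)
So the two sides agree for every real x for which both sides are defined.

Conclusion: Yes, this is an identity.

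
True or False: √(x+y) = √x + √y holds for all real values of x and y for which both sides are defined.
Claim: √(x+y) = √x + √y.
Test a specific point where both sides are defined: x = 3, y = 3/2.
LHS = √(x+y) ≈ 2.1213
RHS = √x + √y ≈ 2.9568
Since 2.1213 ≠ 2.9568, the equation fails at this point, so it cannot hold for all real values of x and y for which both sides are defined.
Squaring the right side gives x + 2√(xy) + y, not x + y.

Conclusion: False.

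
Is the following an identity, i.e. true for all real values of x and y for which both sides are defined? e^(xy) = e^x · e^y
No, this is NOT an identity.

Claim: e^(xy) = e^x · e^y.
Test a specific point where both sides are defined: x = 2, y = 1/2.
LHS = e^(xy) ≈ 2.7183
RHS = e^x · e^y ≈ 12.1825
Since 2.7183 ≠ 12.1825, the equation fails at this point, so it cannot hold for all real values of x and y for which both sides are defined.
e^x · e^y = e^(x+y), not e^(xy).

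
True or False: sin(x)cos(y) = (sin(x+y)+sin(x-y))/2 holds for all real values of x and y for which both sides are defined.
Claim: sin(x)cos(y) = (sin(x+y)+sin(x-y))/2.
Reasoning: sin(x+y) = sin(x)cos(y) + cos(x)sin(y) and sin(x-y) = sin(x)cos(y) - cos(x)sin(y). Adding, sin(x+y) + sin(x-y) = 2sin(x)cos(y); divide by 2.
So the two sides agree for all real values of x and y for which both sides are defined.

Conclusion: True.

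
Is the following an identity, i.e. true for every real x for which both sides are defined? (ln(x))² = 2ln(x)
Claim: (ln(x))² = 2ln(x).
Test a specific point where both sides are defined: x = 3.
LHS = (ln(x))² ≈ 1.2069
RHS = 2ln(x) ≈ 2.1972
Since 1.2069 ≠ 2.1972, the equation fails at this point, so it cannot hold for every real x for which both sides are defined.
2ln(x) equals ln(x²), which is not the same as (ln x)².

Conclusion: No, this is NOT an identity.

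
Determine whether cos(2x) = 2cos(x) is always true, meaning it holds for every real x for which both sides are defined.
No, this is NOT an identity.

Claim: cos(2x) = 2cos(x).
Test a specific point where both sides are defined: x = -π/6.
LHS = cos(2x) ≈ 0.5000
RHS = 2cos(x) ≈ 1.7321
Since 0.5000 ≠ 1.7321, the equation fails at this point, so it cannot hold for every real x for which both sides are defined.
The correct double-angle formula is cos(2x) = cos²x - sin²x.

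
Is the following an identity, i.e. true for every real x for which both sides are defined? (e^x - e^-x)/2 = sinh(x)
Claim: (e^x - e^-x)/2 = sinh(x).
Reasoning: This is exactly the definition of the hyperbolic sine: sinh(x) := (e^x - e^-x)/2.
So the two sides agree for every real x for which both sides are defined.

Conclusion: Yes, this is an identity.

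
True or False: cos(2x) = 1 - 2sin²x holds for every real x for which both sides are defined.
True.

Claim: cos(2x) = 1 - 2sin²x.
Reasoning: cos(2x) = cos²x - sin²x. Replace cos²x by 1 - sin²x: (1 - sin²x) - sin²x = 1 - 2sin²x.
So the two sides agree for every real x for which both sides are defined.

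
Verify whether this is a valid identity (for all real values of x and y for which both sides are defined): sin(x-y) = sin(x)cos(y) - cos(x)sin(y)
Claim: sin(x-y) = sin(x)cos(y) - cos(x)sin(y).
Reasoning: Replace y by -y in sin(x+y) = sin(x)cos(y) + cos(x)sin(y) and use cos(-y) = cos(y), sin(-y) = -sin(y): sin(x-y) = sin(x)cos(y) - cos(x)sin(y).
So the two sides agree for all real values of x and y for which both sides are defined.

Conclusion: Yes, this is an identity.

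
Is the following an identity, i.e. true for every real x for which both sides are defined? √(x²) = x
No, this is NOT an identity.

Claim: √(x²) = x.
Test a specific point where both sides are defined: x = -1.
LHS = √(x²) ≈ 1.0000
RHS = x ≈ -1.0000
Since 1.0000 ≠ -1.0000, the equation fails at this point, so it cannot hold for every real x for which both sides are defined.
√(x²) = |x|, which differs from x whenever x < 0 (both sides are defined for every real x).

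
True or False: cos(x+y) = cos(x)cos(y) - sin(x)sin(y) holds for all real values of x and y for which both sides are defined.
Claim: cos(x+y) = cos(x)cos(y) - sin(x)sin(y).
Reasoning: By Euler's formula e^(i(x+y)) = e^(ix)·e^(iy) = (cos x + i·sin x)(cos y + i·sin y). The real part of the left side is cos(x+y); the real part of the product is cos(x)cos(y) - sin(x)sin(y) (since i·i = -1).
So the two sides agree for all real values of x and y for which both sides are defined.

Conclusion: True.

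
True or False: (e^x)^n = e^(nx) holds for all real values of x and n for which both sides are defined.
Claim: (e^x)^n = e^(nx).
Reasoning: e^x is a positive real number, and for a positive base B and real exponent n, B^n = e^(n·ln B). With B = e^x, ln B = x, so (e^x)^n = e^(n·x).
So the two sides agree for all real values of x and n for which both sides are defined.

Conclusion: True.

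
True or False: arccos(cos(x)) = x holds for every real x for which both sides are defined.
Claim: arccos(cos(x)) = x.
Test a specific point where both sides are defined: x = -π/3.
LHS = arccos(cos(x)) ≈ 1.0472
RHS = x ≈ -1.0472
Since 1.0472 ≠ -1.0472, the equation fails at this point, so it cannot hold for every real x for which both sides are defined.
arccos only returns values in [0, π], so arccos(cos(x)) = x holds only for x in that interval, not for all real x.

Conclusion: False.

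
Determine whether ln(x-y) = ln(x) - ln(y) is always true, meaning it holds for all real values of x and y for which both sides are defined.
Claim: ln(x-y) = ln(x) - ln(y).
Test a specific point where both sides are defined: x = 5, y = 1.
LHS = ln(x-y) ≈ 1.3863
RHS = ln(x) - ln(y) ≈ 1.6094
Since 1.3863 ≠ 1.6094, the equation fails at this point, so it cannot hold for all real values of x and y for which both sides are defined.
ln(x) - ln(y) = ln(x/y), not ln(x-y).

Conclusion: No, this is NOT an identity.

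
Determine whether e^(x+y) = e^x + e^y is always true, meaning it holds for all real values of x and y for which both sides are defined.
No, this is NOT an identity.

Claim: e^(x+y) = e^x + e^y.
Test a specific point where both sides are defined: x = 3/2, y = -3.
LHS = e^(x+y) ≈ 0.2231
RHS = e^x + e^y ≈ 4.5315
Since 0.2231 ≠ 4.5315, the equation fails at this point, so it cannot hold for all real values of x and y for which both sides are defined.
The correct rule is e^(x+y) = e^x · e^y (a product, not a sum).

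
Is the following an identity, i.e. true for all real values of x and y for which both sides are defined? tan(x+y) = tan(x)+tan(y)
No, this is NOT an identity.

Claim: tan(x+y) = tan(x)+tan(y).
Test a specific point where both sides are defined: x = -π/3, y = 3π/4.
LHS = tan(x+y) ≈ 3.7321
RHS = tan(x)+tan(y) ≈ -2.7321
Since 3.7321 ≠ -2.7321, the equation fails at this point, so it cannot hold for all real values of x and y for which both sides are defined.
The correct formula is tan(x+y) = (tan(x) + tan(y))/(1 - tan(x)tan(y)).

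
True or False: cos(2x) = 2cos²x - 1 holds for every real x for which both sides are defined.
True.

Claim: cos(2x) = 2cos²x - 1.
Reasoning: cos(2x) = cos²x - sin²x. Replace sin²x by 1 - cos²x: cos²x - (1 - cos²x) = 2cos²x - 1.
So the two sides agree for every real x for which both sides are defined.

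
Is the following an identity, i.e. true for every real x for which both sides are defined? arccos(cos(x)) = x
No, this is NOT an identity.

Claim: arccos(cos(x)) = x.
Test a specific point where both sides are defined: x = -π/4.
LHS = arccos(cos(x)) ≈ 0.7854
RHS = x ≈ -0.7854
Since 0.7854 ≠ -0.7854, the equation fails at this point, so it cannot hold for every real x for which both sides are defined.
arccos only returns values in [0, π], so arccos(cos(x)) = x holds only for x in that interval, not for all real x.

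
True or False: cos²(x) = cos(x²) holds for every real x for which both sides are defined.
False.

Claim: cos²(x) = cos(x²).
Test a specific point where both sides are defined: x = π/4.
LHS = cos²(x) ≈ 0.5000
RHS = cos(x²) ≈ 0.8157
Since 0.5000 ≠ 0.8157, the equation fails at this point, so it cannot hold for every real x for which both sides are defined.
cos²(x) means (cos x)², squaring the output; cos(x²) squares the input. These are different functions.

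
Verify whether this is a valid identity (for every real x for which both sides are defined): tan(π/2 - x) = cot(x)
Claim: tan(π/2 - x) = cot(x).
Reasoning: tan(π/2 - x) = sin(π/2 - x)/cos(π/2 - x) = cos(x)/sin(x) = cot(x), using the cofunction identities sin(π/2 - x) = cos(x) and cos(π/2 - x) = sin(x).
So the two sides agree for every real x for which both sides are defined.

Conclusion: Yes, this is an identity.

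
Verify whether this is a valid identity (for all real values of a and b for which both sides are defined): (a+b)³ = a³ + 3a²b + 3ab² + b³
Yes, this is an identity.

Claim: (a+b)³ = a³ + 3a²b + 3ab² + b³.
Reasoning: (a+b)³ = (a+b)(a+b)² = (a+b)(a² + 2ab + b²) = a³ + 2a²b + ab² + a²b + 2ab² + b³ = a³ + 3a²b + 3ab² + b³.
So the two sides agree for all real values of a and b for which both sides are defined.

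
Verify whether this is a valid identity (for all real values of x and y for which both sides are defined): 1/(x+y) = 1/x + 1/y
No, this is NOT an identity.

Claim: 1/(x+y) = 1/x + 1/y.
Test a specific point where both sides are defined: x = 1, y = 5.
LHS = 1/(x+y) ≈ 0.1667
RHS = 1/x + 1/y ≈ 1.2000
Since 0.1667 ≠ 1.2000, the equation fails at this point, so it cannot hold for all real values of x and y for which both sides are defined.
1/x + 1/y = (x+y)/(xy), which is not 1/(x+y).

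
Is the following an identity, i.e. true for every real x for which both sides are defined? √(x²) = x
No, this is NOT an identity.

Claim: √(x²) = x.
Test a specific point where both sides are defined: x = -2.
LHS = √(x²) ≈ 2.0000
RHS = x ≈ -2.0000
Since 2.0000 ≠ -2.0000, the equation fails at this point, so it cannot hold for every real x for which both sides are defined.
√(x²) = |x|, which differs from x whenever x < 0 (both sides are defined for every real x).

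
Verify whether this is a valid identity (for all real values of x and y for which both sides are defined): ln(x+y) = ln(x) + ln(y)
Claim: ln(x+y) = ln(x) + ln(y).
Test a specific point where both sides are defined: x = 5, y = 2.
LHS = ln(x+y) ≈ 1.9459
RHS = ln(x) + ln(y) ≈ 2.3026
Since 1.9459 ≠ 2.3026, the equation fails at this point, so it cannot hold for all real values of x and y for which both sides are defined.
ln(x) + ln(y) = ln(xy), not ln(x+y).

Conclusion: No, this is NOT an identity.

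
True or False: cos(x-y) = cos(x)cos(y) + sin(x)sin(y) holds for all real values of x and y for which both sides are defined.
True.

Claim: cos(x-y) = cos(x)cos(y) + sin(x)sin(y).
Reasoning: Replace y by -y in cos(x+y) = cos(x)cos(y) - sin(x)sin(y) and use cos(-y) = cos(y), sin(-y) = -sin(y): cos(x-y) = cos(x)cos(y) + sin(x)sin(y).
So the two sides agree for all real values of x and y for which both sides are defined.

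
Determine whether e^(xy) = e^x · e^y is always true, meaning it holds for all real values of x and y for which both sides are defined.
No, this is NOT an identity.

Claim: e^(xy) = e^x · e^y.
Test a specific point where both sides are defined: x = -2, y = -1.
LHS = e^(xy) ≈ 7.3891
RHS = e^x · e^y ≈ 0.0498
Since 7.3891 ≠ 0.0498, the equation fails at this point, so it cannot hold for all real values of x and y for which both sides are defined.
e^x · e^y = e^(x+y), not e^(xy).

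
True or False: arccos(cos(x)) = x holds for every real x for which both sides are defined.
Claim: arccos(cos(x)) = x.
Test a specific point where both sides are defined: x = -π/6.
LHS = arccos(cos(x)) ≈ 0.5236
RHS = x ≈ -0.5236
Since 0.5236 ≠ -0.5236, the equation fails at this point, so it cannot hold for every real x for which both sides are defined.
arccos only returns values in [0, π], so arccos(cos(x)) = x holds only for x in that interval, not for all real x.

Conclusion: False.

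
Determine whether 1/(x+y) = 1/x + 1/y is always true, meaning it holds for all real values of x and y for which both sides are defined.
Claim: 1/(x+y) = 1/x + 1/y.
Test a specific point where both sides are defined: x = 2, y = 5.
LHS = 1/(x+y) ≈ 0.1429
RHS = 1/x + 1/y ≈ 0.7000
Since 0.1429 ≠ 0.7000, the equation fails at this point, so it cannot hold for all real values of x and y for which both sides are defined.
1/x + 1/y = (x+y)/(xy), which is not 1/(x+y).

Conclusion: No, this is NOT an identity.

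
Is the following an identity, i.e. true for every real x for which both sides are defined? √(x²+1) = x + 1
No, this is NOT an identity.

Claim: √(x²+1) = x + 1.
Test a specific point where both sides are defined: x = -1.
LHS = √(x²+1) ≈ 1.4142
RHS = x + 1 ≈ 0.0000
Since 1.4142 ≠ 0.0000, the equation fails at this point, so it cannot hold for every real x for which both sides are defined.
(x+1)² = x² + 2x + 1 ≠ x² + 1 unless x = 0.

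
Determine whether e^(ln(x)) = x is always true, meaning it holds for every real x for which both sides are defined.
Yes, this is an identity.

Claim: e^(ln(x)) = x.
Reasoning: For x > 0, ln(x) is by definition the exponent p such that e^p = x. Raising e to that exponent therefore returns x: e^(ln x) = x.
So the two sides agree for every real x for which both sides are defined.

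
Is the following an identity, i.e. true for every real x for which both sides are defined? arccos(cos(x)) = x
Claim: arccos(cos(x)) = x.
Test a specific point where both sides are defined: x = -π/2.
LHS = arccos(cos(x)) ≈ 1.5708
RHS = x ≈ -1.5708
Since 1.5708 ≠ -1.5708, the equation fails at this point, so it cannot hold for every real x for which both sides are defined.
arccos only returns values in [0, π], so arccos(cos(x)) = x holds only for x in that interval, not for all real x.

Conclusion: No, this is NOT an identity.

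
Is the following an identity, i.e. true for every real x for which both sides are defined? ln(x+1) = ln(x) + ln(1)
No, this is NOT an identity.

Claim: ln(x+1) = ln(x) + ln(1).
Test a specific point where both sides are defined: x = 3/2.
LHS = ln(x+1) ≈ 0.9163
RHS = ln(x) + ln(1) ≈ 0.4055
Since 0.9163 ≠ 0.4055, the equation fails at this point, so it cannot hold for every real x for which both sides are defined.
ln(1) = 0, so the right side is just ln(x), which differs from ln(x+1).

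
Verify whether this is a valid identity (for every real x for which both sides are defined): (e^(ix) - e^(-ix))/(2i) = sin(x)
Claim: (e^(ix) - e^(-ix))/(2i) = sin(x).
Reasoning: By Euler's formula e^(ix) = cos(x) + i·sin(x) and e^(-ix) = cos(x) - i·sin(x). Subtracting cancels the cosine terms: e^(ix) - e^(-ix) = 2i·sin(x); divide by 2i.
So the two sides agree for every real x for which both sides are defined.

Conclusion: Yes, this is an identity.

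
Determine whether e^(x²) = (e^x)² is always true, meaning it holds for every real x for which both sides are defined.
Claim: e^(x²) = (e^x)².
Test a specific point where both sides are defined: x = 1/2.
LHS = e^(x²) ≈ 1.2840
RHS = (e^x)² ≈ 2.7183
Since 1.2840 ≠ 2.7183, the equation fails at this point, so it cannot hold for every real x for which both sides are defined.
(e^x)² = e^(2x), and 2x ≠ x² in general.

Conclusion: No, this is NOT an identity.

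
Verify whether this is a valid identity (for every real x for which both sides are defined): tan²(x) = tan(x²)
Claim: tan²(x) = tan(x²).
Test a specific point where both sides are defined: x = π.
LHS = tan²(x) ≈ 0.0000
RHS = tan(x²) ≈ 0.4767
Since 0.0000 ≠ 0.4767, the equation fails at this point, so it cannot hold for every real x for which both sides are defined.
tan²(x) means (tan x)², squaring the output; tan(x²) squares the input. These are different functions.

Conclusion: No, this is NOT an identity.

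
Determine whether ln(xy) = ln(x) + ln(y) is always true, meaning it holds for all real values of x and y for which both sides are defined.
Yes, this is an identity.

Claim: ln(xy) = ln(x) + ln(y).
Reasoning: Both sides are simultaneously defined only when x, y > 0. Write x = e^p, y = e^q (p = ln x, q = ln y). Then xy = e^p · e^q = e^(p+q), so ln(xy) = p + q = ln(x) + ln(y).
So the two sides agree for all real values of x and y for which both sides are defined.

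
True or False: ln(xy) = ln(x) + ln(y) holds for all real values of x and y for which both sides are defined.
Claim: ln(xy) = ln(x) + ln(y).
Reasoning: Both sides are simultaneously defined only when x, y > 0. Write x = e^p, y = e^q (p = ln x, q = ln y). Then xy = e^p · e^q = e^(p+q), so ln(xy) = p + q = ln(x) + ln(y).
So the two sides agree for all real values of x and y for which both sides are defined.

Conclusion: True.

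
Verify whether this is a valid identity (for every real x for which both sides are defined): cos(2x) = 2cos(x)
Claim: cos(2x) = 2cos(x).
Test a specific point where both sides are defined: x = π/4.
LHS = cos(2x) ≈ 0.0000
RHS = 2cos(x) ≈ 1.4142
Since 0.0000 ≠ 1.4142, the equation fails at this point, so it cannot hold for every real x for which both sides are defined.
The correct double-angle formula is cos(2x) = cos²x - sin²x.

Conclusion: No, this is NOT an identity.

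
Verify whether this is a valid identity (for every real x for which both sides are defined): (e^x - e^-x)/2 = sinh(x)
Claim: (e^x - e^-x)/2 = sinh(x).
Reasoning: This is exactly the definition of the hyperbolic sine: sinh(x) := (e^x - e^-x)/2.
So the two sides agree for every real x for which both sides are defined.

Conclusion: Yes, this is an identity.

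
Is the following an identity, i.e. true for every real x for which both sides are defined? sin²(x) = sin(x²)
Claim: sin²(x) = sin(x²).
Test a specific point where both sides are defined: x = 3π/4.
LHS = sin²(x) ≈ 0.5000
RHS = sin(x²) ≈ -0.6680
Since 0.5000 ≠ -0.6680, the equation fails at this point, so it cannot hold for every real x for which both sides are defined.
sin²(x) means (sin x)², squaring the output; sin(x²) squares the input. These are different functions.

Conclusion: No, this is NOT an identity.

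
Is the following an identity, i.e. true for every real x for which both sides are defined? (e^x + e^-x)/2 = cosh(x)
Yes, this is an identity.

Claim: (e^x + e^-x)/2 = cosh(x).
Reasoning: This is exactly the definition of the hyperbolic cosine: cosh(x) := (e^x + e^-x)/2.
So the two sides agree for every real x for which both sides are defined.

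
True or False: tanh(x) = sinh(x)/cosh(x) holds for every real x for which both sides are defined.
True.

Claim: tanh(x) = sinh(x)/cosh(x).
Reasoning: tanh(x) is defined as sinh(x)/cosh(x) = (e^x - e^-x)/(e^x + e^-x); cosh(x) ≥ 1 is never zero, so this holds for every real x.
So the two sides agree for every real x for which both sides are defined.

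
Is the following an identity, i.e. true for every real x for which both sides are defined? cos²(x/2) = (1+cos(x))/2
Yes, this is an identity.

Claim: cos²(x/2) = (1+cos(x))/2.
Reasoning: Use cos(2θ) = 2cos²θ - 1 with θ = x/2: cos(x) = 2cos²(x/2) - 1. Solving for cos²(x/2) gives (1 + cos(x))/2.
So the two sides agree for every real x for which both sides are defined.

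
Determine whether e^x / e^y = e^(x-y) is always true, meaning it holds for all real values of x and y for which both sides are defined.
Claim: e^x / e^y = e^(x-y).
Reasoning: 1/e^y = e^(-y), so e^x / e^y = e^x · e^(-y) = e^(x + (-y)) = e^(x-y) by the product rule for exponents.
So the two sides agree for all real values of x and y for which both sides are defined.

Conclusion: Yes, this is an identity.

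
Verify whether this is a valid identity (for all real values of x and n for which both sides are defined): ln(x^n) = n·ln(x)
Yes, this is an identity.

Claim: ln(x^n) = n·ln(x).
Reasoning: The right side requires x > 0. For x > 0, x^n = (e^(ln x))^n = e^(n·ln x), so taking ln of both sides gives ln(x^n) = n·ln(x).
So the two sides agree for all real values of x and n for which both sides are defined.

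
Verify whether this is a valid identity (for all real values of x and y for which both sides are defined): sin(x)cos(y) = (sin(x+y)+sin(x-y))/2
Claim: sin(x)cos(y) = (sin(x+y)+sin(x-y))/2.
Reasoning: sin(x+y) = sin(x)cos(y) + cos(x)sin(y) and sin(x-y) = sin(x)cos(y) - cos(x)sin(y). Adding, sin(x+y) + sin(x-y) = 2sin(x)cos(y); divide by 2.
So the two sides agree for all real values of x and y for which both sides are defined.

Conclusion: Yes, this is an identity.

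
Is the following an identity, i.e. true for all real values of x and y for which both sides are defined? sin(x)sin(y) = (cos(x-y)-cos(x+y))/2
Claim: sin(x)sin(y) = (cos(x-y)-cos(x+y))/2.
Reasoning: cos(x-y) = cos(x)cos(y) + sin(x)sin(y) and cos(x+y) = cos(x)cos(y) - sin(x)sin(y). Subtracting, cos(x-y) - cos(x+y) = 2sin(x)sin(y); divide by 2.
So the two sides agree for all real values of x and y for which both sides are defined.

Conclusion: Yes, this is an identity.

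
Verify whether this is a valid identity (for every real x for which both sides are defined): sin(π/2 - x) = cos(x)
Claim: sin(π/2 - x) = cos(x).
Reasoning: Use sin(u - v) = sin(u)cos(v) - cos(u)sin(v) with u = π/2, v = x: sin(π/2)cos(x) - cos(π/2)sin(x) = 1·cos(x) - 0·sin(x) = cos(x).
So the two sides agree for every real x for which both sides are defined.

Conclusion: Yes, this is an identity.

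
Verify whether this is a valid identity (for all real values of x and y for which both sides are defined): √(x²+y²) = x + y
No, this is NOT an identity.

Claim: √(x²+y²) = x + y.
Test a specific point where both sides are defined: x = 1, y = 2.
LHS = √(x²+y²) ≈ 2.2361
RHS = x + y ≈ 3.0000
Since 2.2361 ≠ 3.0000, the equation fails at this point, so it cannot hold for all real values of x and y for which both sides are defined.
(x+y)² = x² + 2xy + y², not x² + y², so the square root does not split this way.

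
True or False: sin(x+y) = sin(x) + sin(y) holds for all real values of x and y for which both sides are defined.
False.

Claim: sin(x+y) = sin(x) + sin(y).
Test a specific point where both sides are defined: x = -π/4, y = -π/3.
LHS = sin(x+y) ≈ -0.9659
RHS = sin(x) + sin(y) ≈ -1.5731
Since -0.9659 ≠ -1.5731, the equation fails at this point, so it cannot hold for all real values of x and y for which both sides are defined.
The correct expansion is sin(x+y) = sin(x)cos(y) + cos(x)sin(y); sine is not additive.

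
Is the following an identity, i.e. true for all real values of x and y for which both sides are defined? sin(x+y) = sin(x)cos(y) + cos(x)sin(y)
Claim: sin(x+y) = sin(x)cos(y) + cos(x)sin(y).
Reasoning: By Euler's formula e^(i(x+y)) = e^(ix)·e^(iy) = (cos x + i·sin x)(cos y + i·sin y). The imaginary part of the left side is sin(x+y); the imaginary part of the product is sin(x)cos(y) + cos(x)sin(y).
So the two sides agree for all real values of x and y for which both sides are defined.

Conclusion: Yes, this is an identity.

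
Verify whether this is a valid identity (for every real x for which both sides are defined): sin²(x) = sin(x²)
Claim: sin²(x) = sin(x²).
Test a specific point where both sides are defined: x = -π/3.
LHS = sin²(x) ≈ 0.7500
RHS = sin(x²) ≈ 0.8897
Since 0.7500 ≠ 0.8897, the equation fails at this point, so it cannot hold for every real x for which both sides are defined.
sin²(x) means (sin x)², squaring the output; sin(x²) squares the input. These are different functions.

Conclusion: No, this is NOT an identity.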